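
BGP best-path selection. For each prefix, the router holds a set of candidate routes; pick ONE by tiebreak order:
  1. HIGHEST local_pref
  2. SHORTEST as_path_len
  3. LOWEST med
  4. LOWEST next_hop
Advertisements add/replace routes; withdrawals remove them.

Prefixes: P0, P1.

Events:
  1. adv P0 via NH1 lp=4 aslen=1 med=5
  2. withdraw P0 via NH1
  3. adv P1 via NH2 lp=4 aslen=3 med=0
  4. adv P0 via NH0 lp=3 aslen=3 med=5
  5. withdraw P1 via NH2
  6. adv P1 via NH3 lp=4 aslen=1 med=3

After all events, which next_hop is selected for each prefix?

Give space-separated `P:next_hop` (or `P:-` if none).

Answer: P0:NH0 P1:NH3

Derivation:
Op 1: best P0=NH1 P1=-
Op 2: best P0=- P1=-
Op 3: best P0=- P1=NH2
Op 4: best P0=NH0 P1=NH2
Op 5: best P0=NH0 P1=-
Op 6: best P0=NH0 P1=NH3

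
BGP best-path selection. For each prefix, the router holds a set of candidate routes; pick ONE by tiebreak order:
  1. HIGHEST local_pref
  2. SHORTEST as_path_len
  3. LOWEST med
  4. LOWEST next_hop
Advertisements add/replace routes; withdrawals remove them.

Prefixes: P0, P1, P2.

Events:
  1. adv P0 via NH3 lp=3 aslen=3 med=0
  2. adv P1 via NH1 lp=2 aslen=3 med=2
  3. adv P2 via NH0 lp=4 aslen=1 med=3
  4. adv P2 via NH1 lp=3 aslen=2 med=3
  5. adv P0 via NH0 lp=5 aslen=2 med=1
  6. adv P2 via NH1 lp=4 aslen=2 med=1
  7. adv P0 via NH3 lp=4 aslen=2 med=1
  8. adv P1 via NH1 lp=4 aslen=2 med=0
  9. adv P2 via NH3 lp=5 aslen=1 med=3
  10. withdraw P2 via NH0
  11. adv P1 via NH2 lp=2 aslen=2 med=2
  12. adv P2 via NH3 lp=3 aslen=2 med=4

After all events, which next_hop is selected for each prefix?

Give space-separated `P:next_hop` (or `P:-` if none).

Answer: P0:NH0 P1:NH1 P2:NH1

Derivation:
Op 1: best P0=NH3 P1=- P2=-
Op 2: best P0=NH3 P1=NH1 P2=-
Op 3: best P0=NH3 P1=NH1 P2=NH0
Op 4: best P0=NH3 P1=NH1 P2=NH0
Op 5: best P0=NH0 P1=NH1 P2=NH0
Op 6: best P0=NH0 P1=NH1 P2=NH0
Op 7: best P0=NH0 P1=NH1 P2=NH0
Op 8: best P0=NH0 P1=NH1 P2=NH0
Op 9: best P0=NH0 P1=NH1 P2=NH3
Op 10: best P0=NH0 P1=NH1 P2=NH3
Op 11: best P0=NH0 P1=NH1 P2=NH3
Op 12: best P0=NH0 P1=NH1 P2=NH1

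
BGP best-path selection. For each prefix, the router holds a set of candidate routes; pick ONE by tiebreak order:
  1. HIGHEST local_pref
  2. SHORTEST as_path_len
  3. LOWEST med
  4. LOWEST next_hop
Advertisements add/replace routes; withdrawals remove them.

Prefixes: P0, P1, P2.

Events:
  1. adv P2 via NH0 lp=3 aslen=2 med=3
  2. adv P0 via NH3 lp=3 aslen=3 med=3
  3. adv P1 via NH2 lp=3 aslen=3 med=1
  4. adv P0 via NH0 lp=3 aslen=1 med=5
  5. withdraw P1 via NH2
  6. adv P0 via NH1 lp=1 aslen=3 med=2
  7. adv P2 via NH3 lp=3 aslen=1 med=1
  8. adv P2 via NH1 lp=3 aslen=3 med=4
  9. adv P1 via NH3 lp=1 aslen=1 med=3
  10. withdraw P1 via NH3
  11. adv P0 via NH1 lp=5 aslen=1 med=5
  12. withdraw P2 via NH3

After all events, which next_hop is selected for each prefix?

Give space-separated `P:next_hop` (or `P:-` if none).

Op 1: best P0=- P1=- P2=NH0
Op 2: best P0=NH3 P1=- P2=NH0
Op 3: best P0=NH3 P1=NH2 P2=NH0
Op 4: best P0=NH0 P1=NH2 P2=NH0
Op 5: best P0=NH0 P1=- P2=NH0
Op 6: best P0=NH0 P1=- P2=NH0
Op 7: best P0=NH0 P1=- P2=NH3
Op 8: best P0=NH0 P1=- P2=NH3
Op 9: best P0=NH0 P1=NH3 P2=NH3
Op 10: best P0=NH0 P1=- P2=NH3
Op 11: best P0=NH1 P1=- P2=NH3
Op 12: best P0=NH1 P1=- P2=NH0

Answer: P0:NH1 P1:- P2:NH0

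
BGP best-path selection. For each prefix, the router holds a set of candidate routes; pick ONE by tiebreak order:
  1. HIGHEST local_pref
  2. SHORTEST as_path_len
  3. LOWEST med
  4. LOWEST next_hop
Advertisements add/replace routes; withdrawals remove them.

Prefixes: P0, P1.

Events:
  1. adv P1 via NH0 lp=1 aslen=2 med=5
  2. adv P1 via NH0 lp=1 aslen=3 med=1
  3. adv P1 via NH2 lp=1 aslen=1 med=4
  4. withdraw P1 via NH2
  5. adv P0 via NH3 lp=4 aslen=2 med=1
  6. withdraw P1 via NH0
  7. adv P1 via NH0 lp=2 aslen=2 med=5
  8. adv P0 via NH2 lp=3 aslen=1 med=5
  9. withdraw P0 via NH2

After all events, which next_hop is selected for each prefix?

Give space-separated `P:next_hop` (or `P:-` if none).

Answer: P0:NH3 P1:NH0

Derivation:
Op 1: best P0=- P1=NH0
Op 2: best P0=- P1=NH0
Op 3: best P0=- P1=NH2
Op 4: best P0=- P1=NH0
Op 5: best P0=NH3 P1=NH0
Op 6: best P0=NH3 P1=-
Op 7: best P0=NH3 P1=NH0
Op 8: best P0=NH3 P1=NH0
Op 9: best P0=NH3 P1=NH0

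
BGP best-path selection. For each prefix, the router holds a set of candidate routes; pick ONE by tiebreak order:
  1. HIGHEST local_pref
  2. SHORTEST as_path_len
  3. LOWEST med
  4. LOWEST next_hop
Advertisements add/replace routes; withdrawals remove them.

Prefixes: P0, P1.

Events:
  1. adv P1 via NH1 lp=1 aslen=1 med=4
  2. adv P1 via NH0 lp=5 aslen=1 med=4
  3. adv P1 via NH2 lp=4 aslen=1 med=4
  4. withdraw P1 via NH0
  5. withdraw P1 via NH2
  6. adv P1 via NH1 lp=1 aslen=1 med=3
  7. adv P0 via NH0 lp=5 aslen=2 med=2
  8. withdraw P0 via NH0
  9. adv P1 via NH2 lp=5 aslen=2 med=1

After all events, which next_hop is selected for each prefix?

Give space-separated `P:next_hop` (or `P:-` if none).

Op 1: best P0=- P1=NH1
Op 2: best P0=- P1=NH0
Op 3: best P0=- P1=NH0
Op 4: best P0=- P1=NH2
Op 5: best P0=- P1=NH1
Op 6: best P0=- P1=NH1
Op 7: best P0=NH0 P1=NH1
Op 8: best P0=- P1=NH1
Op 9: best P0=- P1=NH2

Answer: P0:- P1:NH2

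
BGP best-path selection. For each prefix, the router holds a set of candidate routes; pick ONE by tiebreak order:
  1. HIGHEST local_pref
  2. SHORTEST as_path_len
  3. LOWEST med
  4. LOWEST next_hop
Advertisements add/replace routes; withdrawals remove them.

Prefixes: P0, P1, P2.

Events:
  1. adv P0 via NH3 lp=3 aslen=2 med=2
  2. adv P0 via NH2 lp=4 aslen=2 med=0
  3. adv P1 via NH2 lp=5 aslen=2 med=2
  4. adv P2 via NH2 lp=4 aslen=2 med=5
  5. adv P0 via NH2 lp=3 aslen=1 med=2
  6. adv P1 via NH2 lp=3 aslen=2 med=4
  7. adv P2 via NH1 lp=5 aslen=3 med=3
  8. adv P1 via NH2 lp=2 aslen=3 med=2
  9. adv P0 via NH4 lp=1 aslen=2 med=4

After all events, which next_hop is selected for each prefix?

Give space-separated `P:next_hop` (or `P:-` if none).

Answer: P0:NH2 P1:NH2 P2:NH1

Derivation:
Op 1: best P0=NH3 P1=- P2=-
Op 2: best P0=NH2 P1=- P2=-
Op 3: best P0=NH2 P1=NH2 P2=-
Op 4: best P0=NH2 P1=NH2 P2=NH2
Op 5: best P0=NH2 P1=NH2 P2=NH2
Op 6: best P0=NH2 P1=NH2 P2=NH2
Op 7: best P0=NH2 P1=NH2 P2=NH1
Op 8: best P0=NH2 P1=NH2 P2=NH1
Op 9: best P0=NH2 P1=NH2 P2=NH1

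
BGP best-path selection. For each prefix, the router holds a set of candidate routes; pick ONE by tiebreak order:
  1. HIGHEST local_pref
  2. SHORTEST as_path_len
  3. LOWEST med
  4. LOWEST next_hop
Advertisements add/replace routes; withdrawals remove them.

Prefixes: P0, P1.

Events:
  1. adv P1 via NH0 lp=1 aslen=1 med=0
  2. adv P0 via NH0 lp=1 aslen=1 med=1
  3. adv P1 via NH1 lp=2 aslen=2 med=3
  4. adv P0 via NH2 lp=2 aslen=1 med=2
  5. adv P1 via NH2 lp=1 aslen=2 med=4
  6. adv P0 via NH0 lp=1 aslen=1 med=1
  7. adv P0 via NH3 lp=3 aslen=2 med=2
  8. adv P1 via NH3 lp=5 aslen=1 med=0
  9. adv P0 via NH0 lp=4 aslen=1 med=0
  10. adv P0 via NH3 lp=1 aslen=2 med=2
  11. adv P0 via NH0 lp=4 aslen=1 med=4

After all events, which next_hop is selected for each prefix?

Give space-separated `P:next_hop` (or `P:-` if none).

Op 1: best P0=- P1=NH0
Op 2: best P0=NH0 P1=NH0
Op 3: best P0=NH0 P1=NH1
Op 4: best P0=NH2 P1=NH1
Op 5: best P0=NH2 P1=NH1
Op 6: best P0=NH2 P1=NH1
Op 7: best P0=NH3 P1=NH1
Op 8: best P0=NH3 P1=NH3
Op 9: best P0=NH0 P1=NH3
Op 10: best P0=NH0 P1=NH3
Op 11: best P0=NH0 P1=NH3

Answer: P0:NH0 P1:NH3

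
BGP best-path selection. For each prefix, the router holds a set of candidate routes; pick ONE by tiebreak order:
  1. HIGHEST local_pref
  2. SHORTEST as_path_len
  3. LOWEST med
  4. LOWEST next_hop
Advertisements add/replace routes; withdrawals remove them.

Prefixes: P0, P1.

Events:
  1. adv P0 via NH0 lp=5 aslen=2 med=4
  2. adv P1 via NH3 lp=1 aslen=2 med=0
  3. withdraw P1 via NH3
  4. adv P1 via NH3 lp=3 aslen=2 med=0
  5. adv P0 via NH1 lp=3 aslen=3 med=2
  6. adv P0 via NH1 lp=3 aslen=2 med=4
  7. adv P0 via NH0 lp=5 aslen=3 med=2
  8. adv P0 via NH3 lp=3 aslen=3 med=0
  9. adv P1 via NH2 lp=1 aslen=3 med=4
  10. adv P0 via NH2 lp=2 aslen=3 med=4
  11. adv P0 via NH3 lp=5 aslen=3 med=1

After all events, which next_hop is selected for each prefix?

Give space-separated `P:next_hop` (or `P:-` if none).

Answer: P0:NH3 P1:NH3

Derivation:
Op 1: best P0=NH0 P1=-
Op 2: best P0=NH0 P1=NH3
Op 3: best P0=NH0 P1=-
Op 4: best P0=NH0 P1=NH3
Op 5: best P0=NH0 P1=NH3
Op 6: best P0=NH0 P1=NH3
Op 7: best P0=NH0 P1=NH3
Op 8: best P0=NH0 P1=NH3
Op 9: best P0=NH0 P1=NH3
Op 10: best P0=NH0 P1=NH3
Op 11: best P0=NH3 P1=NH3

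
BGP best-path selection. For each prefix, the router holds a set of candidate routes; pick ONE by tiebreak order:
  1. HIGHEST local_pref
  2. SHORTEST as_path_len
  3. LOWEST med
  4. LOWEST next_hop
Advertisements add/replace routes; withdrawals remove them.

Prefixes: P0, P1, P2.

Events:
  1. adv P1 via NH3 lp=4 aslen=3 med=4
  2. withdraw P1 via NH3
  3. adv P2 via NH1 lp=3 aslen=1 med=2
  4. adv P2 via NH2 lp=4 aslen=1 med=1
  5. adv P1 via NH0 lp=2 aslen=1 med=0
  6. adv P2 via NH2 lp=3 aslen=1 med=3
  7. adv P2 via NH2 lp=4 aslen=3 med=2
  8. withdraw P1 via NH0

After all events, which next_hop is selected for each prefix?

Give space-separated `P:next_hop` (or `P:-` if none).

Answer: P0:- P1:- P2:NH2

Derivation:
Op 1: best P0=- P1=NH3 P2=-
Op 2: best P0=- P1=- P2=-
Op 3: best P0=- P1=- P2=NH1
Op 4: best P0=- P1=- P2=NH2
Op 5: best P0=- P1=NH0 P2=NH2
Op 6: best P0=- P1=NH0 P2=NH1
Op 7: best P0=- P1=NH0 P2=NH2
Op 8: best P0=- P1=- P2=NH2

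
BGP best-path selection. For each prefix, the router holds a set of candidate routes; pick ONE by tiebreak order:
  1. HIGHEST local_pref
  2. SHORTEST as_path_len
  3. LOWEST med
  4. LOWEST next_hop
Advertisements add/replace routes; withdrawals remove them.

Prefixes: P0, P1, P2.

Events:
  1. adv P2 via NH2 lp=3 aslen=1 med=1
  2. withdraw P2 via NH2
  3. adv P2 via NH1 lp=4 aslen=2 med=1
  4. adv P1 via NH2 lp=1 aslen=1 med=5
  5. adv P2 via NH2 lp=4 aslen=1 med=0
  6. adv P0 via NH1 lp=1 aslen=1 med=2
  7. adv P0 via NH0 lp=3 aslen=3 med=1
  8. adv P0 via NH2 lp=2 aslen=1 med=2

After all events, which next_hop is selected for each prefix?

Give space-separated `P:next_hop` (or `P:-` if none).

Op 1: best P0=- P1=- P2=NH2
Op 2: best P0=- P1=- P2=-
Op 3: best P0=- P1=- P2=NH1
Op 4: best P0=- P1=NH2 P2=NH1
Op 5: best P0=- P1=NH2 P2=NH2
Op 6: best P0=NH1 P1=NH2 P2=NH2
Op 7: best P0=NH0 P1=NH2 P2=NH2
Op 8: best P0=NH0 P1=NH2 P2=NH2

Answer: P0:NH0 P1:NH2 P2:NH2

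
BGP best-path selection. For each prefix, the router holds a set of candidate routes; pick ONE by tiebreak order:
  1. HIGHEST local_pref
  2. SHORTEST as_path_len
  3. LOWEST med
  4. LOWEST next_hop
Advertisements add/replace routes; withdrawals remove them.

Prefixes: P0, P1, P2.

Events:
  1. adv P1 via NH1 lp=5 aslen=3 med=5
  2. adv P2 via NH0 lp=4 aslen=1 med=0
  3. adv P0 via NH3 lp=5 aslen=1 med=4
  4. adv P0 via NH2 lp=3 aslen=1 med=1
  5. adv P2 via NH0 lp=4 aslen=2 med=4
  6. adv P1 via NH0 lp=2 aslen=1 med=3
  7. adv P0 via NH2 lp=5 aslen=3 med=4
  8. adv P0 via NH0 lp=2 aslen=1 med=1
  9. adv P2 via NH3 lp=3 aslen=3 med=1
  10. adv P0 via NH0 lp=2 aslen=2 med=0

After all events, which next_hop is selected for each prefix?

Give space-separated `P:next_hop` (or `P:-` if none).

Answer: P0:NH3 P1:NH1 P2:NH0

Derivation:
Op 1: best P0=- P1=NH1 P2=-
Op 2: best P0=- P1=NH1 P2=NH0
Op 3: best P0=NH3 P1=NH1 P2=NH0
Op 4: best P0=NH3 P1=NH1 P2=NH0
Op 5: best P0=NH3 P1=NH1 P2=NH0
Op 6: best P0=NH3 P1=NH1 P2=NH0
Op 7: best P0=NH3 P1=NH1 P2=NH0
Op 8: best P0=NH3 P1=NH1 P2=NH0
Op 9: best P0=NH3 P1=NH1 P2=NH0
Op 10: best P0=NH3 P1=NH1 P2=NH0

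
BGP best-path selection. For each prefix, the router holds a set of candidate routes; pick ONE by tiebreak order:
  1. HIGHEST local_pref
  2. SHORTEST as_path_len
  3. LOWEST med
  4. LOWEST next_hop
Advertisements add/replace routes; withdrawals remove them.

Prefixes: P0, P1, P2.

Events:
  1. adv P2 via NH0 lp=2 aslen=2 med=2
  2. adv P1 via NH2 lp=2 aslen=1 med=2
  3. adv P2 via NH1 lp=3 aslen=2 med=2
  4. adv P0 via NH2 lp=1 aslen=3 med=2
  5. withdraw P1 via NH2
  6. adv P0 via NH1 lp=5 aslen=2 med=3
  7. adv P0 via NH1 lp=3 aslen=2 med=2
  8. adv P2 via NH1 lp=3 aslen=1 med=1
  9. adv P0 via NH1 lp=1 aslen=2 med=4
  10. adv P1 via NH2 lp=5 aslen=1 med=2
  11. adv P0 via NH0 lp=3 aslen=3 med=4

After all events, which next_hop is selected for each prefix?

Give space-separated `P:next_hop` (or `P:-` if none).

Op 1: best P0=- P1=- P2=NH0
Op 2: best P0=- P1=NH2 P2=NH0
Op 3: best P0=- P1=NH2 P2=NH1
Op 4: best P0=NH2 P1=NH2 P2=NH1
Op 5: best P0=NH2 P1=- P2=NH1
Op 6: best P0=NH1 P1=- P2=NH1
Op 7: best P0=NH1 P1=- P2=NH1
Op 8: best P0=NH1 P1=- P2=NH1
Op 9: best P0=NH1 P1=- P2=NH1
Op 10: best P0=NH1 P1=NH2 P2=NH1
Op 11: best P0=NH0 P1=NH2 P2=NH1

Answer: P0:NH0 P1:NH2 P2:NH1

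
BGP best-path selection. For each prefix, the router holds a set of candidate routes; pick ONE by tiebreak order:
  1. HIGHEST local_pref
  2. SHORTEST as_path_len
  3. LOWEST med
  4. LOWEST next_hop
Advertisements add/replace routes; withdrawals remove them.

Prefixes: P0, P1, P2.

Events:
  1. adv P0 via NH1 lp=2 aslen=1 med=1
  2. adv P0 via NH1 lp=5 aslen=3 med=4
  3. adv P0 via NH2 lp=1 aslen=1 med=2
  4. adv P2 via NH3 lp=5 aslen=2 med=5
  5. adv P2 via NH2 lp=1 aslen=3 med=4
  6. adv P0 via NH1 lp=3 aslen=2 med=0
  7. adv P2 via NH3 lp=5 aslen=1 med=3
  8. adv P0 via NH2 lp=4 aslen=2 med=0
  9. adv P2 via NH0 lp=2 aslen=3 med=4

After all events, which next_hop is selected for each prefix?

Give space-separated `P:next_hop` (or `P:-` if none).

Answer: P0:NH2 P1:- P2:NH3

Derivation:
Op 1: best P0=NH1 P1=- P2=-
Op 2: best P0=NH1 P1=- P2=-
Op 3: best P0=NH1 P1=- P2=-
Op 4: best P0=NH1 P1=- P2=NH3
Op 5: best P0=NH1 P1=- P2=NH3
Op 6: best P0=NH1 P1=- P2=NH3
Op 7: best P0=NH1 P1=- P2=NH3
Op 8: best P0=NH2 P1=- P2=NH3
Op 9: best P0=NH2 P1=- P2=NH3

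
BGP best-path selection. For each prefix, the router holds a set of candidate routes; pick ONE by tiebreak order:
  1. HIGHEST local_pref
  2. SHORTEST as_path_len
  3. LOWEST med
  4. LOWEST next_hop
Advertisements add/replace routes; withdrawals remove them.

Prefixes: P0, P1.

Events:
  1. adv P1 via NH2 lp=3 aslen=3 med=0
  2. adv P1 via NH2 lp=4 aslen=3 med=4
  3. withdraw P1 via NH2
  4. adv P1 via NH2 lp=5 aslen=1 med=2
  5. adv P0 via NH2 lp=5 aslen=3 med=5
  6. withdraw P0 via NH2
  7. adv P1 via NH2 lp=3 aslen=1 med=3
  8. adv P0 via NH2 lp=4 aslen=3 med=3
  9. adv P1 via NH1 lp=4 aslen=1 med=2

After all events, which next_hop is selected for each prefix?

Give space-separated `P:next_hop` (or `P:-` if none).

Op 1: best P0=- P1=NH2
Op 2: best P0=- P1=NH2
Op 3: best P0=- P1=-
Op 4: best P0=- P1=NH2
Op 5: best P0=NH2 P1=NH2
Op 6: best P0=- P1=NH2
Op 7: best P0=- P1=NH2
Op 8: best P0=NH2 P1=NH2
Op 9: best P0=NH2 P1=NH1

Answer: P0:NH2 P1:NH1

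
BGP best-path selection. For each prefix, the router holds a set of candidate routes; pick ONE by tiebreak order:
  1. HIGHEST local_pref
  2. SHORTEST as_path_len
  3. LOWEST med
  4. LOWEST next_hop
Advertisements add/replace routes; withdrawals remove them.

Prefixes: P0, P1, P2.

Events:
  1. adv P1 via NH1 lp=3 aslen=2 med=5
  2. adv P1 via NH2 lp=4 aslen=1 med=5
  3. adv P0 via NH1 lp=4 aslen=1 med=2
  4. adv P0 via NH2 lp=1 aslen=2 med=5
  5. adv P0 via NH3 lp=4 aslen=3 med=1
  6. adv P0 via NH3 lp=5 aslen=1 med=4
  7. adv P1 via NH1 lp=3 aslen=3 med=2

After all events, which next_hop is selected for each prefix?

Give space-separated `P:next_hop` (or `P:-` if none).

Answer: P0:NH3 P1:NH2 P2:-

Derivation:
Op 1: best P0=- P1=NH1 P2=-
Op 2: best P0=- P1=NH2 P2=-
Op 3: best P0=NH1 P1=NH2 P2=-
Op 4: best P0=NH1 P1=NH2 P2=-
Op 5: best P0=NH1 P1=NH2 P2=-
Op 6: best P0=NH3 P1=NH2 P2=-
Op 7: best P0=NH3 P1=NH2 P2=-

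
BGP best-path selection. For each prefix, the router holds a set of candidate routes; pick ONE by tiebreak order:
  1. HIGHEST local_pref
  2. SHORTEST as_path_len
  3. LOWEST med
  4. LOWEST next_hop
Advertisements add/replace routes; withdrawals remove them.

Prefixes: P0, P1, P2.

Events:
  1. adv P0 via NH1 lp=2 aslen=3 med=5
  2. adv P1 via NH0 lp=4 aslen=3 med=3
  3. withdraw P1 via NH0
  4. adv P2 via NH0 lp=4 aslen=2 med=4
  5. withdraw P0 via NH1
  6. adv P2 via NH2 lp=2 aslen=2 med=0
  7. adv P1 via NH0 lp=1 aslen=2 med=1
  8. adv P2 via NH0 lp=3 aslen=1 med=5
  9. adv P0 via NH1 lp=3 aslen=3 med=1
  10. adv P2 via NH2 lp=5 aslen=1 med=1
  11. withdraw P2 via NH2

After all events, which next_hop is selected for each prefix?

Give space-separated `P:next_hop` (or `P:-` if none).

Op 1: best P0=NH1 P1=- P2=-
Op 2: best P0=NH1 P1=NH0 P2=-
Op 3: best P0=NH1 P1=- P2=-
Op 4: best P0=NH1 P1=- P2=NH0
Op 5: best P0=- P1=- P2=NH0
Op 6: best P0=- P1=- P2=NH0
Op 7: best P0=- P1=NH0 P2=NH0
Op 8: best P0=- P1=NH0 P2=NH0
Op 9: best P0=NH1 P1=NH0 P2=NH0
Op 10: best P0=NH1 P1=NH0 P2=NH2
Op 11: best P0=NH1 P1=NH0 P2=NH0

Answer: P0:NH1 P1:NH0 P2:NH0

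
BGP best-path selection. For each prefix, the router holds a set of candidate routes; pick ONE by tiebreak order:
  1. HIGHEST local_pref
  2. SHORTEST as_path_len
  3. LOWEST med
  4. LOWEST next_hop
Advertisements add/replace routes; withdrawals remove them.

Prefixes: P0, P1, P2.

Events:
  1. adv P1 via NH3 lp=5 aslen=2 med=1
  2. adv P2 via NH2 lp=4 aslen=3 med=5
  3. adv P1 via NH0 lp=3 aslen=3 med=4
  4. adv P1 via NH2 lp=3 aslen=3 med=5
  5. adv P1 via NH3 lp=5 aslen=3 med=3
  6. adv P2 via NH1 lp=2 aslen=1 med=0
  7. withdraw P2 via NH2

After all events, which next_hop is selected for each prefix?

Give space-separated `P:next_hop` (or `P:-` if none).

Answer: P0:- P1:NH3 P2:NH1

Derivation:
Op 1: best P0=- P1=NH3 P2=-
Op 2: best P0=- P1=NH3 P2=NH2
Op 3: best P0=- P1=NH3 P2=NH2
Op 4: best P0=- P1=NH3 P2=NH2
Op 5: best P0=- P1=NH3 P2=NH2
Op 6: best P0=- P1=NH3 P2=NH2
Op 7: best P0=- P1=NH3 P2=NH1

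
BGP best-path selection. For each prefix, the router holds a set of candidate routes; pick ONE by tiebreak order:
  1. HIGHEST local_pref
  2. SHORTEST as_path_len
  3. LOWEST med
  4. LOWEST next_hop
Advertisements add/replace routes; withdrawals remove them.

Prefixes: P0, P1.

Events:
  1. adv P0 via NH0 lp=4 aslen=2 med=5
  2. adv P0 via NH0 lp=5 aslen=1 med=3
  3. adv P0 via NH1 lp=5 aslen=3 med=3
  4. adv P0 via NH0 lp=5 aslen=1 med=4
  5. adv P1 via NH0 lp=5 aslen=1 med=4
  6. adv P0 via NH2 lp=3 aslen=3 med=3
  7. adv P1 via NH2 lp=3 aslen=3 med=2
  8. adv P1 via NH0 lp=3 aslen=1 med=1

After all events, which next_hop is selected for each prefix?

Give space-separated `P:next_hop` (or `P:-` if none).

Answer: P0:NH0 P1:NH0

Derivation:
Op 1: best P0=NH0 P1=-
Op 2: best P0=NH0 P1=-
Op 3: best P0=NH0 P1=-
Op 4: best P0=NH0 P1=-
Op 5: best P0=NH0 P1=NH0
Op 6: best P0=NH0 P1=NH0
Op 7: best P0=NH0 P1=NH0
Op 8: best P0=NH0 P1=NH0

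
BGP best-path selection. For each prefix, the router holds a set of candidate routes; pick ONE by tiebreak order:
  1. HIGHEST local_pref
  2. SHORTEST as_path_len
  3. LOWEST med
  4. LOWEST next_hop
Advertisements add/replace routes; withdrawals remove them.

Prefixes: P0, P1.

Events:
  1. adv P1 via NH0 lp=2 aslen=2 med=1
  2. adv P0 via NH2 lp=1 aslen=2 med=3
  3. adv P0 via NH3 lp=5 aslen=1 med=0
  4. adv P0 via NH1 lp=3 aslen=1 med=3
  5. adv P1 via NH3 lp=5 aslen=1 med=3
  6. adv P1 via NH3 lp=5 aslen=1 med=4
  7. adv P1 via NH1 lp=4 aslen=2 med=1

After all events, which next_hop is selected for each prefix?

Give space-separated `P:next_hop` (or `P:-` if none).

Op 1: best P0=- P1=NH0
Op 2: best P0=NH2 P1=NH0
Op 3: best P0=NH3 P1=NH0
Op 4: best P0=NH3 P1=NH0
Op 5: best P0=NH3 P1=NH3
Op 6: best P0=NH3 P1=NH3
Op 7: best P0=NH3 P1=NH3

Answer: P0:NH3 P1:NH3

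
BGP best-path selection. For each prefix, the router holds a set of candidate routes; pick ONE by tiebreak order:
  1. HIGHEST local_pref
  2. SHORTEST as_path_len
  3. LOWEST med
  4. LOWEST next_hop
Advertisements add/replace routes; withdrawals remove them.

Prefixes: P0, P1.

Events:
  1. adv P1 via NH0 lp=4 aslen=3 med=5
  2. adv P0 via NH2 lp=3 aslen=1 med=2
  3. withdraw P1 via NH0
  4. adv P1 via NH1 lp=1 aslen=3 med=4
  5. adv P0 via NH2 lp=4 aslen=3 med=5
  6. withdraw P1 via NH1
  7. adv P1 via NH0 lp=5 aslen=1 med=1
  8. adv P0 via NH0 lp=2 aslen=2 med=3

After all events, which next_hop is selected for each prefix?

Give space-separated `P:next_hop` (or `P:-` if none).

Op 1: best P0=- P1=NH0
Op 2: best P0=NH2 P1=NH0
Op 3: best P0=NH2 P1=-
Op 4: best P0=NH2 P1=NH1
Op 5: best P0=NH2 P1=NH1
Op 6: best P0=NH2 P1=-
Op 7: best P0=NH2 P1=NH0
Op 8: best P0=NH2 P1=NH0

Answer: P0:NH2 P1:NH0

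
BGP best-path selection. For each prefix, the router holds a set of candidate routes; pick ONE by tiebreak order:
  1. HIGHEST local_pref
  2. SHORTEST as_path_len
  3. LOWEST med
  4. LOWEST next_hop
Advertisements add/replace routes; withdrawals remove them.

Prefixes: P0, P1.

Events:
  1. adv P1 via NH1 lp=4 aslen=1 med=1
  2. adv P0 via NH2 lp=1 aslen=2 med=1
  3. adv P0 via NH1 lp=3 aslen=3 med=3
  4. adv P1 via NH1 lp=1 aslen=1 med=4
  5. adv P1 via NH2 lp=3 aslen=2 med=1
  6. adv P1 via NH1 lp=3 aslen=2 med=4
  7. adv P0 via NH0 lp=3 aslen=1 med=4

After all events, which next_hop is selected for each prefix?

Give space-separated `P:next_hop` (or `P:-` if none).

Op 1: best P0=- P1=NH1
Op 2: best P0=NH2 P1=NH1
Op 3: best P0=NH1 P1=NH1
Op 4: best P0=NH1 P1=NH1
Op 5: best P0=NH1 P1=NH2
Op 6: best P0=NH1 P1=NH2
Op 7: best P0=NH0 P1=NH2

Answer: P0:NH0 P1:NH2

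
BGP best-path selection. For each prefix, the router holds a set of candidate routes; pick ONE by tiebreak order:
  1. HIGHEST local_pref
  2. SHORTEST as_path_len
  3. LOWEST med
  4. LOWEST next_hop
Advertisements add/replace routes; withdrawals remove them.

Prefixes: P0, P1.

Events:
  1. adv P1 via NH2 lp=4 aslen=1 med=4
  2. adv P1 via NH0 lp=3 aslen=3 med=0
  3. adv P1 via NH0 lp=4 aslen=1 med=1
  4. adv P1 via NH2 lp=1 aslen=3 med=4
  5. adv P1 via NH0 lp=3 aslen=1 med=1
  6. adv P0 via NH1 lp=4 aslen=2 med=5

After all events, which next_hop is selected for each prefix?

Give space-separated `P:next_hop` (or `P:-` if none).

Answer: P0:NH1 P1:NH0

Derivation:
Op 1: best P0=- P1=NH2
Op 2: best P0=- P1=NH2
Op 3: best P0=- P1=NH0
Op 4: best P0=- P1=NH0
Op 5: best P0=- P1=NH0
Op 6: best P0=NH1 P1=NH0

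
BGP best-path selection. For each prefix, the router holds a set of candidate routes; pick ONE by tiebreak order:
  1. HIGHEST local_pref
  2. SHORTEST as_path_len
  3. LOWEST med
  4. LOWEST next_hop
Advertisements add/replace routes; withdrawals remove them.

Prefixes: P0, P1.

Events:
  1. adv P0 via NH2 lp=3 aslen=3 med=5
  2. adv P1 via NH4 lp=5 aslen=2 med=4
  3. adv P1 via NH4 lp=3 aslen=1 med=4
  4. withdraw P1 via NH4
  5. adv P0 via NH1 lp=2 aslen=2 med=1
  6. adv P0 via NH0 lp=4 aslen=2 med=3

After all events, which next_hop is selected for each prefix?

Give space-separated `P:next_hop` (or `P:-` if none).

Answer: P0:NH0 P1:-

Derivation:
Op 1: best P0=NH2 P1=-
Op 2: best P0=NH2 P1=NH4
Op 3: best P0=NH2 P1=NH4
Op 4: best P0=NH2 P1=-
Op 5: best P0=NH2 P1=-
Op 6: best P0=NH0 P1=-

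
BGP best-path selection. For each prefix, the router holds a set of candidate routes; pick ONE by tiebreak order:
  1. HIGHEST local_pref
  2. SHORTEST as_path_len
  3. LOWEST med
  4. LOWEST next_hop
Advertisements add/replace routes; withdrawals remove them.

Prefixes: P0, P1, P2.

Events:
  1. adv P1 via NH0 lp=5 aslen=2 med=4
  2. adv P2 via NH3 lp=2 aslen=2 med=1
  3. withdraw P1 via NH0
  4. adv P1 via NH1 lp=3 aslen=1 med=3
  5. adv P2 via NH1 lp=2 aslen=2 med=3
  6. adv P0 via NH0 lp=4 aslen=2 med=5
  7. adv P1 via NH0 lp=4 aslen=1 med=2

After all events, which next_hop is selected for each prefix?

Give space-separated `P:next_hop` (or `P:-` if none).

Answer: P0:NH0 P1:NH0 P2:NH3

Derivation:
Op 1: best P0=- P1=NH0 P2=-
Op 2: best P0=- P1=NH0 P2=NH3
Op 3: best P0=- P1=- P2=NH3
Op 4: best P0=- P1=NH1 P2=NH3
Op 5: best P0=- P1=NH1 P2=NH3
Op 6: best P0=NH0 P1=NH1 P2=NH3
Op 7: best P0=NH0 P1=NH0 P2=NH3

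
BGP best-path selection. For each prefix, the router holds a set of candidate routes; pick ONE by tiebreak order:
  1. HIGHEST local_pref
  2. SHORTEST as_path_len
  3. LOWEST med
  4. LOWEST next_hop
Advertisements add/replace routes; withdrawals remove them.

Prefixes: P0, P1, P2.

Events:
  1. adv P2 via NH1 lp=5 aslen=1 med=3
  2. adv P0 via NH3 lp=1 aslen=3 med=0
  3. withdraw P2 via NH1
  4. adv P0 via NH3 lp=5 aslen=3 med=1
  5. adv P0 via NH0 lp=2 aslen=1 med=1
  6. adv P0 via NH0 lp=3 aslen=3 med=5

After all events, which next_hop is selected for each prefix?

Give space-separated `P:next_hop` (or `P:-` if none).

Op 1: best P0=- P1=- P2=NH1
Op 2: best P0=NH3 P1=- P2=NH1
Op 3: best P0=NH3 P1=- P2=-
Op 4: best P0=NH3 P1=- P2=-
Op 5: best P0=NH3 P1=- P2=-
Op 6: best P0=NH3 P1=- P2=-

Answer: P0:NH3 P1:- P2:-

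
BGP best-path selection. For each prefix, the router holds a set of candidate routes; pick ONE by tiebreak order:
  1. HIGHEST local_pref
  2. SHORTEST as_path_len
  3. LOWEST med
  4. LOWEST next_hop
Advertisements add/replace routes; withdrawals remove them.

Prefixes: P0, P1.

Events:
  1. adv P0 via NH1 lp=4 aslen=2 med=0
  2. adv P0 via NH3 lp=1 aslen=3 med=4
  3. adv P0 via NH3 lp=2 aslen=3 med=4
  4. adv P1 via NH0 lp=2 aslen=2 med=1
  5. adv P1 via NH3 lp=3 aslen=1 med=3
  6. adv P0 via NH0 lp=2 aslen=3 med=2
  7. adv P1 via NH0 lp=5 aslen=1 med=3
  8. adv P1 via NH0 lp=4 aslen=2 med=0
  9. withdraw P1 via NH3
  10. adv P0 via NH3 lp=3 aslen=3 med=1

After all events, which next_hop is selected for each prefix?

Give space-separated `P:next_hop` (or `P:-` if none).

Op 1: best P0=NH1 P1=-
Op 2: best P0=NH1 P1=-
Op 3: best P0=NH1 P1=-
Op 4: best P0=NH1 P1=NH0
Op 5: best P0=NH1 P1=NH3
Op 6: best P0=NH1 P1=NH3
Op 7: best P0=NH1 P1=NH0
Op 8: best P0=NH1 P1=NH0
Op 9: best P0=NH1 P1=NH0
Op 10: best P0=NH1 P1=NH0

Answer: P0:NH1 P1:NH0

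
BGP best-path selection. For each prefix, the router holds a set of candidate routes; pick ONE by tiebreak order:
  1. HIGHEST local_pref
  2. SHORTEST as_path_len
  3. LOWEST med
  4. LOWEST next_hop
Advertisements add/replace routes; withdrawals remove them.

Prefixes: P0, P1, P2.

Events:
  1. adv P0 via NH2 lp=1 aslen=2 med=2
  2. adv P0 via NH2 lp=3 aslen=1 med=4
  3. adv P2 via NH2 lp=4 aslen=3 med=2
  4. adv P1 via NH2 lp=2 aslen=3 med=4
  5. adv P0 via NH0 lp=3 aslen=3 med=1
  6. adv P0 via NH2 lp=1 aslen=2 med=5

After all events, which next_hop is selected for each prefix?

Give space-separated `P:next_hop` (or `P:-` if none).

Answer: P0:NH0 P1:NH2 P2:NH2

Derivation:
Op 1: best P0=NH2 P1=- P2=-
Op 2: best P0=NH2 P1=- P2=-
Op 3: best P0=NH2 P1=- P2=NH2
Op 4: best P0=NH2 P1=NH2 P2=NH2
Op 5: best P0=NH2 P1=NH2 P2=NH2
Op 6: best P0=NH0 P1=NH2 P2=NH2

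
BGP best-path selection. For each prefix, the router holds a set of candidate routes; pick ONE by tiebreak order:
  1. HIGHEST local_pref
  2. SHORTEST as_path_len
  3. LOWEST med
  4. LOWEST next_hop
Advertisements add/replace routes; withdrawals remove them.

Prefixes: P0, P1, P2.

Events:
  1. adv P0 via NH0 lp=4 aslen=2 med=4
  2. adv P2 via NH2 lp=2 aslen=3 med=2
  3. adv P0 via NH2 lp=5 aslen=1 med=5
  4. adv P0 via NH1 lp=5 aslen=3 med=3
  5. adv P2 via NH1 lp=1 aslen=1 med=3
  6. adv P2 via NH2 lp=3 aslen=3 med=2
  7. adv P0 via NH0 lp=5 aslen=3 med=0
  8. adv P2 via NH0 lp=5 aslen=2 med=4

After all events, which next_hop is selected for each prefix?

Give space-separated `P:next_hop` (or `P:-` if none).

Op 1: best P0=NH0 P1=- P2=-
Op 2: best P0=NH0 P1=- P2=NH2
Op 3: best P0=NH2 P1=- P2=NH2
Op 4: best P0=NH2 P1=- P2=NH2
Op 5: best P0=NH2 P1=- P2=NH2
Op 6: best P0=NH2 P1=- P2=NH2
Op 7: best P0=NH2 P1=- P2=NH2
Op 8: best P0=NH2 P1=- P2=NH0

Answer: P0:NH2 P1:- P2:NH0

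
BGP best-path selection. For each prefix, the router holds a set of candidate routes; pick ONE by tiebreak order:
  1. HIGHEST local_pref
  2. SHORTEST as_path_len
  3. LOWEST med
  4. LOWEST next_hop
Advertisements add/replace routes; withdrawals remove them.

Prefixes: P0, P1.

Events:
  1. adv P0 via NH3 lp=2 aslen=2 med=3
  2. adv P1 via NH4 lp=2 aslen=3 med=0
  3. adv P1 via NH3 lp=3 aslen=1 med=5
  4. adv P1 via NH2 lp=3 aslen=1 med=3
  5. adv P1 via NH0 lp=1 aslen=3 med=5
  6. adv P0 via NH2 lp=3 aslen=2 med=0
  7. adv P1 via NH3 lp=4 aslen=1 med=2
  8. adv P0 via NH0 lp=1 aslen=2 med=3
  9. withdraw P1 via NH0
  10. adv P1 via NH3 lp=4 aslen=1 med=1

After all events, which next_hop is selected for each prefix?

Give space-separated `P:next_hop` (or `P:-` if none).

Answer: P0:NH2 P1:NH3

Derivation:
Op 1: best P0=NH3 P1=-
Op 2: best P0=NH3 P1=NH4
Op 3: best P0=NH3 P1=NH3
Op 4: best P0=NH3 P1=NH2
Op 5: best P0=NH3 P1=NH2
Op 6: best P0=NH2 P1=NH2
Op 7: best P0=NH2 P1=NH3
Op 8: best P0=NH2 P1=NH3
Op 9: best P0=NH2 P1=NH3
Op 10: best P0=NH2 P1=NH3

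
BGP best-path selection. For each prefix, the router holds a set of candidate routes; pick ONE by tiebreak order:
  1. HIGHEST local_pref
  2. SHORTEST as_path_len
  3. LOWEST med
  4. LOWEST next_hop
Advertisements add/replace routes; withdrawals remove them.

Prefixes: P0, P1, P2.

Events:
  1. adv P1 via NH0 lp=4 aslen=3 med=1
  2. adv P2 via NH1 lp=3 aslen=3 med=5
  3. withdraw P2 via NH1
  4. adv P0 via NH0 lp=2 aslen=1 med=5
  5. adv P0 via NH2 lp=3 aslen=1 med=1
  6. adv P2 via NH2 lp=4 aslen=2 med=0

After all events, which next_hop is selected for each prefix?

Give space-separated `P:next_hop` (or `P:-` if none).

Op 1: best P0=- P1=NH0 P2=-
Op 2: best P0=- P1=NH0 P2=NH1
Op 3: best P0=- P1=NH0 P2=-
Op 4: best P0=NH0 P1=NH0 P2=-
Op 5: best P0=NH2 P1=NH0 P2=-
Op 6: best P0=NH2 P1=NH0 P2=NH2

Answer: P0:NH2 P1:NH0 P2:NH2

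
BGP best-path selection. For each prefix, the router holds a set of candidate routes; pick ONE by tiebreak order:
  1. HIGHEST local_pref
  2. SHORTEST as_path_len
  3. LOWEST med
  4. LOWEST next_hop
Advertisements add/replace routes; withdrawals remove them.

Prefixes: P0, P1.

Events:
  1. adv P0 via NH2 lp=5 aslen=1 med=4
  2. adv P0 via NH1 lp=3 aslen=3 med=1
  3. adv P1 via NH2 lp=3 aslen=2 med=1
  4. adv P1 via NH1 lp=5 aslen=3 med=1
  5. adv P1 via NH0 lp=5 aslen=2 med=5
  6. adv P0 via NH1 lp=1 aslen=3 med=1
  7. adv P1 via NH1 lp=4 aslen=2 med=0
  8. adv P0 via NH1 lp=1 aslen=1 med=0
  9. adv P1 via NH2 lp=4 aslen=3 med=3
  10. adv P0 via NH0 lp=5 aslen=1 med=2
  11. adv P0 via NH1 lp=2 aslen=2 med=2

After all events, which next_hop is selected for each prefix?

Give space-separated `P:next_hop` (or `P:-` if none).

Answer: P0:NH0 P1:NH0

Derivation:
Op 1: best P0=NH2 P1=-
Op 2: best P0=NH2 P1=-
Op 3: best P0=NH2 P1=NH2
Op 4: best P0=NH2 P1=NH1
Op 5: best P0=NH2 P1=NH0
Op 6: best P0=NH2 P1=NH0
Op 7: best P0=NH2 P1=NH0
Op 8: best P0=NH2 P1=NH0
Op 9: best P0=NH2 P1=NH0
Op 10: best P0=NH0 P1=NH0
Op 11: best P0=NH0 P1=NH0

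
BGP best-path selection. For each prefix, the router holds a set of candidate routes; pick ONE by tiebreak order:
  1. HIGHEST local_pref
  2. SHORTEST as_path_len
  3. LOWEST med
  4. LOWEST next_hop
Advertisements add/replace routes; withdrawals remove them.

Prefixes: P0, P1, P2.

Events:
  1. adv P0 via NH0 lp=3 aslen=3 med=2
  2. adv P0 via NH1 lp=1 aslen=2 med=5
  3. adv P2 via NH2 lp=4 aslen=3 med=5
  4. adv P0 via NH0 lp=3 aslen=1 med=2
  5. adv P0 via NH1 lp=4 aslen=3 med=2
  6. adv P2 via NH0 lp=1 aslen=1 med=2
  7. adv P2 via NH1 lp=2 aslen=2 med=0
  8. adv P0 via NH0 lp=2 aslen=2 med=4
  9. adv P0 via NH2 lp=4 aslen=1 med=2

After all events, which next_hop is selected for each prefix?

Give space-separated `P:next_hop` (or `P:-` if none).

Op 1: best P0=NH0 P1=- P2=-
Op 2: best P0=NH0 P1=- P2=-
Op 3: best P0=NH0 P1=- P2=NH2
Op 4: best P0=NH0 P1=- P2=NH2
Op 5: best P0=NH1 P1=- P2=NH2
Op 6: best P0=NH1 P1=- P2=NH2
Op 7: best P0=NH1 P1=- P2=NH2
Op 8: best P0=NH1 P1=- P2=NH2
Op 9: best P0=NH2 P1=- P2=NH2

Answer: P0:NH2 P1:- P2:NH2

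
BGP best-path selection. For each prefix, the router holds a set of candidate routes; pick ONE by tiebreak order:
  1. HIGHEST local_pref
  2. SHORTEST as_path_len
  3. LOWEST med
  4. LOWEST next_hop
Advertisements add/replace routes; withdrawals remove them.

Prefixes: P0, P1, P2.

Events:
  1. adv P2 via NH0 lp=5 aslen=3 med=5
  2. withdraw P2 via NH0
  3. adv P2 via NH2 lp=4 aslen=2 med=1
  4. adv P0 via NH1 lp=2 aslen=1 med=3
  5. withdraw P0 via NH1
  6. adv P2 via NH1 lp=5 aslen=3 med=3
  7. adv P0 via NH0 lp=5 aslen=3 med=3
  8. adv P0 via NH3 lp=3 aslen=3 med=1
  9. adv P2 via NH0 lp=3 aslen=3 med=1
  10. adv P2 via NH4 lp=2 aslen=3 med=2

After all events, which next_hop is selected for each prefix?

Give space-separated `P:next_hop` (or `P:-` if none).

Answer: P0:NH0 P1:- P2:NH1

Derivation:
Op 1: best P0=- P1=- P2=NH0
Op 2: best P0=- P1=- P2=-
Op 3: best P0=- P1=- P2=NH2
Op 4: best P0=NH1 P1=- P2=NH2
Op 5: best P0=- P1=- P2=NH2
Op 6: best P0=- P1=- P2=NH1
Op 7: best P0=NH0 P1=- P2=NH1
Op 8: best P0=NH0 P1=- P2=NH1
Op 9: best P0=NH0 P1=- P2=NH1
Op 10: best P0=NH0 P1=- P2=NH1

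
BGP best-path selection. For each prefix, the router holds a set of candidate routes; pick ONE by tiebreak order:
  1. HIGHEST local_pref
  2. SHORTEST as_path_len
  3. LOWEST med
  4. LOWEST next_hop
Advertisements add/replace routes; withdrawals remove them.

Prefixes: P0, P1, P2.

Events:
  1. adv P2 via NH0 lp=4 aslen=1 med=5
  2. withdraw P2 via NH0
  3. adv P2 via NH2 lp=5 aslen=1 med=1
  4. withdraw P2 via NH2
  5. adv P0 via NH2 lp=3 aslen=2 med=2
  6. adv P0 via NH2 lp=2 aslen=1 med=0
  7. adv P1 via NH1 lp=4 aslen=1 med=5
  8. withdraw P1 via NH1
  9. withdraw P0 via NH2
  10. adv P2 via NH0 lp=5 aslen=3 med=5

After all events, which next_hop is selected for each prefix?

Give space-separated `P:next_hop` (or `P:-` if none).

Op 1: best P0=- P1=- P2=NH0
Op 2: best P0=- P1=- P2=-
Op 3: best P0=- P1=- P2=NH2
Op 4: best P0=- P1=- P2=-
Op 5: best P0=NH2 P1=- P2=-
Op 6: best P0=NH2 P1=- P2=-
Op 7: best P0=NH2 P1=NH1 P2=-
Op 8: best P0=NH2 P1=- P2=-
Op 9: best P0=- P1=- P2=-
Op 10: best P0=- P1=- P2=NH0

Answer: P0:- P1:- P2:NH0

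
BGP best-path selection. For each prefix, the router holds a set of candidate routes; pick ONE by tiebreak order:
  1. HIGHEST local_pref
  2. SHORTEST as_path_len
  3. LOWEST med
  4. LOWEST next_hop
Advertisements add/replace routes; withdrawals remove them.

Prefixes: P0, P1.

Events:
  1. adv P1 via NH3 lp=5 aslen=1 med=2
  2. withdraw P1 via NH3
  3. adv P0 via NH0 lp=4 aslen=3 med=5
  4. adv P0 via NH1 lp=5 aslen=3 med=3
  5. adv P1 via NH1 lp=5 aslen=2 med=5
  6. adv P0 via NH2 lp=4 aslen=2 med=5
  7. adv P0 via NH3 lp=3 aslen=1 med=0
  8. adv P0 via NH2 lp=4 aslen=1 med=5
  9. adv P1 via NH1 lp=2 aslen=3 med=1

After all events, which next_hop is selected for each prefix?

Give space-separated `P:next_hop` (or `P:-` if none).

Op 1: best P0=- P1=NH3
Op 2: best P0=- P1=-
Op 3: best P0=NH0 P1=-
Op 4: best P0=NH1 P1=-
Op 5: best P0=NH1 P1=NH1
Op 6: best P0=NH1 P1=NH1
Op 7: best P0=NH1 P1=NH1
Op 8: best P0=NH1 P1=NH1
Op 9: best P0=NH1 P1=NH1

Answer: P0:NH1 P1:NH1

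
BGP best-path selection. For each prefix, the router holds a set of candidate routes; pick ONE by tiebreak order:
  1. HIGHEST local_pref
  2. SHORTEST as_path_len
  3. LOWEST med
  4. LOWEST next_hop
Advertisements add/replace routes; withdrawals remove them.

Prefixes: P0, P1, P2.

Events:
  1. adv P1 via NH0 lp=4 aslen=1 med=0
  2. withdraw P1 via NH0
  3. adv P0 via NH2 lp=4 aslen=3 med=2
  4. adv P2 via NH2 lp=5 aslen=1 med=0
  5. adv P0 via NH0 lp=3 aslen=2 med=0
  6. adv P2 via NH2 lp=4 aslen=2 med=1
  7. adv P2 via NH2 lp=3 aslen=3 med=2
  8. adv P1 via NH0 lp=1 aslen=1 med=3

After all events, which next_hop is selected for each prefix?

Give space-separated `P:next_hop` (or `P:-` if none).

Answer: P0:NH2 P1:NH0 P2:NH2

Derivation:
Op 1: best P0=- P1=NH0 P2=-
Op 2: best P0=- P1=- P2=-
Op 3: best P0=NH2 P1=- P2=-
Op 4: best P0=NH2 P1=- P2=NH2
Op 5: best P0=NH2 P1=- P2=NH2
Op 6: best P0=NH2 P1=- P2=NH2
Op 7: best P0=NH2 P1=- P2=NH2
Op 8: best P0=NH2 P1=NH0 P2=NH2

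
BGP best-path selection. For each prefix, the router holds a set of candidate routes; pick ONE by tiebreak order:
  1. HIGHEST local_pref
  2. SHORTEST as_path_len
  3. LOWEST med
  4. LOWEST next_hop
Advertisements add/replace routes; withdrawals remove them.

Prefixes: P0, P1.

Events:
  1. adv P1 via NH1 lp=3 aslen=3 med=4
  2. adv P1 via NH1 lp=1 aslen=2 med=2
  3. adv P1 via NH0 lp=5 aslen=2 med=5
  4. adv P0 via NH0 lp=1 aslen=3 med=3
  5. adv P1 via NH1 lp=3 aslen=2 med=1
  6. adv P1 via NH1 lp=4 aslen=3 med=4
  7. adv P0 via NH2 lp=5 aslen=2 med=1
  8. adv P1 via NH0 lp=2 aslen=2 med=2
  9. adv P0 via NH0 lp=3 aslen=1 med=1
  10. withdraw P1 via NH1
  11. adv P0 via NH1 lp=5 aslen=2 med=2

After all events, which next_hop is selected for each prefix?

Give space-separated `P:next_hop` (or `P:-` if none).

Answer: P0:NH2 P1:NH0

Derivation:
Op 1: best P0=- P1=NH1
Op 2: best P0=- P1=NH1
Op 3: best P0=- P1=NH0
Op 4: best P0=NH0 P1=NH0
Op 5: best P0=NH0 P1=NH0
Op 6: best P0=NH0 P1=NH0
Op 7: best P0=NH2 P1=NH0
Op 8: best P0=NH2 P1=NH1
Op 9: best P0=NH2 P1=NH1
Op 10: best P0=NH2 P1=NH0
Op 11: best P0=NH2 P1=NH0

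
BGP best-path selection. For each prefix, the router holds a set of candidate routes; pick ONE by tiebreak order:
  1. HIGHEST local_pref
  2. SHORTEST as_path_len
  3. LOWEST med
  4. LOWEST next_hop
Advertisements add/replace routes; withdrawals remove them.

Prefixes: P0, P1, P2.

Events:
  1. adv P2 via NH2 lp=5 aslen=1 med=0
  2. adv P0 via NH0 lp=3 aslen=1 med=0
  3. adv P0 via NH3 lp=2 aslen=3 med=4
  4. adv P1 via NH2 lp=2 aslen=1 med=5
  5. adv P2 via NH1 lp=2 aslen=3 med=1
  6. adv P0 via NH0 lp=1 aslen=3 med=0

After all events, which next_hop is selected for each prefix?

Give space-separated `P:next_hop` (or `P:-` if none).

Op 1: best P0=- P1=- P2=NH2
Op 2: best P0=NH0 P1=- P2=NH2
Op 3: best P0=NH0 P1=- P2=NH2
Op 4: best P0=NH0 P1=NH2 P2=NH2
Op 5: best P0=NH0 P1=NH2 P2=NH2
Op 6: best P0=NH3 P1=NH2 P2=NH2

Answer: P0:NH3 P1:NH2 P2:NH2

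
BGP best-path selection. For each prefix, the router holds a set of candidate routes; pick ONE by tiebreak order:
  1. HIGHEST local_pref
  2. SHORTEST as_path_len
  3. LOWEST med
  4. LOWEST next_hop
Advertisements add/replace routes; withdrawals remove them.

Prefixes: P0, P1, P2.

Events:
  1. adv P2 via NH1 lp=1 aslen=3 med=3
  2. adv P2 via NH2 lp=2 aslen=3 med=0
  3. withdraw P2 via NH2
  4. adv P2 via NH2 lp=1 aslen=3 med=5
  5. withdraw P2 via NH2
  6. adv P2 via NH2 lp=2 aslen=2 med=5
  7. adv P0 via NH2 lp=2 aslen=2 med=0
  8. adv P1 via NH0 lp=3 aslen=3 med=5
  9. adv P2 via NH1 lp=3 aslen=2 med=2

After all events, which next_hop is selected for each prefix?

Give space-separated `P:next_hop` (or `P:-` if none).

Answer: P0:NH2 P1:NH0 P2:NH1

Derivation:
Op 1: best P0=- P1=- P2=NH1
Op 2: best P0=- P1=- P2=NH2
Op 3: best P0=- P1=- P2=NH1
Op 4: best P0=- P1=- P2=NH1
Op 5: best P0=- P1=- P2=NH1
Op 6: best P0=- P1=- P2=NH2
Op 7: best P0=NH2 P1=- P2=NH2
Op 8: best P0=NH2 P1=NH0 P2=NH2
Op 9: best P0=NH2 P1=NH0 P2=NH1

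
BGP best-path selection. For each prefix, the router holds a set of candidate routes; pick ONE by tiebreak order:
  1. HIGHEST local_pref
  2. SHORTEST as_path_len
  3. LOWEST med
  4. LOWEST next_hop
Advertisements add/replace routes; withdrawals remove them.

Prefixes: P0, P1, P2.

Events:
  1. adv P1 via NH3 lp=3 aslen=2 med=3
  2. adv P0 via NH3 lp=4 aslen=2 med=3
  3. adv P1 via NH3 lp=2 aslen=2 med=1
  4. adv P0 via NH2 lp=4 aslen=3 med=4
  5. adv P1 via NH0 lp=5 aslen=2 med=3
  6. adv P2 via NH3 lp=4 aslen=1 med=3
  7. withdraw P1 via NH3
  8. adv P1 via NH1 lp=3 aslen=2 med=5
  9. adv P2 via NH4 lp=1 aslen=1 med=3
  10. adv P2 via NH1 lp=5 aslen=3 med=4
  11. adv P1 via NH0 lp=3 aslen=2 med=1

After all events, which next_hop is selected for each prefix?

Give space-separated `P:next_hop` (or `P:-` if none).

Answer: P0:NH3 P1:NH0 P2:NH1

Derivation:
Op 1: best P0=- P1=NH3 P2=-
Op 2: best P0=NH3 P1=NH3 P2=-
Op 3: best P0=NH3 P1=NH3 P2=-
Op 4: best P0=NH3 P1=NH3 P2=-
Op 5: best P0=NH3 P1=NH0 P2=-
Op 6: best P0=NH3 P1=NH0 P2=NH3
Op 7: best P0=NH3 P1=NH0 P2=NH3
Op 8: best P0=NH3 P1=NH0 P2=NH3
Op 9: best P0=NH3 P1=NH0 P2=NH3
Op 10: best P0=NH3 P1=NH0 P2=NH1
Op 11: best P0=NH3 P1=NH0 P2=NH1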